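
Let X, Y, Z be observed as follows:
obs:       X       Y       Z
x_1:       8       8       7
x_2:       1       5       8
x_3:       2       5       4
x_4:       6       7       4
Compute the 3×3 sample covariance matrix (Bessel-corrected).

Step 1 — column means:
  mean(X) = (8 + 1 + 2 + 6) / 4 = 17/4 = 4.25
  mean(Y) = (8 + 5 + 5 + 7) / 4 = 25/4 = 6.25
  mean(Z) = (7 + 8 + 4 + 4) / 4 = 23/4 = 5.75

Step 2 — sample covariance S[i,j] = (1/(n-1)) · Σ_k (x_{k,i} - mean_i) · (x_{k,j} - mean_j), with n-1 = 3.
  S[X,X] = ((3.75)·(3.75) + (-3.25)·(-3.25) + (-2.25)·(-2.25) + (1.75)·(1.75)) / 3 = 32.75/3 = 10.9167
  S[X,Y] = ((3.75)·(1.75) + (-3.25)·(-1.25) + (-2.25)·(-1.25) + (1.75)·(0.75)) / 3 = 14.75/3 = 4.9167
  S[X,Z] = ((3.75)·(1.25) + (-3.25)·(2.25) + (-2.25)·(-1.75) + (1.75)·(-1.75)) / 3 = -1.75/3 = -0.5833
  S[Y,Y] = ((1.75)·(1.75) + (-1.25)·(-1.25) + (-1.25)·(-1.25) + (0.75)·(0.75)) / 3 = 6.75/3 = 2.25
  S[Y,Z] = ((1.75)·(1.25) + (-1.25)·(2.25) + (-1.25)·(-1.75) + (0.75)·(-1.75)) / 3 = 0.25/3 = 0.0833
  S[Z,Z] = ((1.25)·(1.25) + (2.25)·(2.25) + (-1.75)·(-1.75) + (-1.75)·(-1.75)) / 3 = 12.75/3 = 4.25

S is symmetric (S[j,i] = S[i,j]). Assembling:

S = [[10.9167, 4.9167, -0.5833],
 [4.9167, 2.25, 0.0833],
 [-0.5833, 0.0833, 4.25]]


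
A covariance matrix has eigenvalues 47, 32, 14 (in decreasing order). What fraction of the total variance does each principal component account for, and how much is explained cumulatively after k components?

Step 1 — total variance = trace(Sigma) = Σ λ_i = 47 + 32 + 14 = 93.

Step 2 — fraction explained by component i = λ_i / Σ λ:
  PC1: 47/93 = 0.5054
  PC2: 32/93 = 0.3441
  PC3: 14/93 = 0.1505

Step 3 — cumulative fraction after k components = (λ_1 + ... + λ_k) / Σ λ:
  k = 1: 47/93 = 0.5054
  k = 2: (47 + 32)/93 = 79/93 = 0.8495
  k = 3: (47 + 32 + 14)/93 = 93/93 = 1

Summary (fraction, with percent):

explained: PC1 0.5054 (50.54%), PC2 0.3441 (34.41%), PC3 0.1505 (15.05%);  cumulative: 0.5054, 0.8495, 1


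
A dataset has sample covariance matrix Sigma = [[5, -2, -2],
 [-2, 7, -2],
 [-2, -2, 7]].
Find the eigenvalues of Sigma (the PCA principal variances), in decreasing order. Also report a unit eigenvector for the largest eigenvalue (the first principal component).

Step 1 — characteristic polynomial p(λ) = det(λI - Sigma) = λ³ - tr·λ² + c_1·λ - det, where tr = trace, c_1 = sum of the principal 2×2 minors, det = det(Sigma):
  tr = 5 + 7 + 7 = 19,
  c_1 = (5·7 - (-2)²) + (5·7 - (-2)²) + (7·7 - (-2)²) = 31 + 31 + 45 = 107,
  det = 5·(7·7 - (-2)²) - (-2)·((-2)·7 - (-2)·(-2)) + (-2)·((-2)·(-2) - 7·(-2)) = 5·(45) - (-2)·(-18) + (-2)·(18) = 153.
  So p(λ) = λ³ - 19λ² + 107λ - 153.
Step 2 — look for an integer root (rational root theorem: any rational root is an integer divisor of 153). Testing λ = 9:
  p(9) = 729 - 1539 + 963 - 153 = 0  ✓
  Dividing out (λ - 9): p(λ) = (λ - 9)(λ² - 10λ + 17).
Step 3 — remaining eigenvalues from the quadratic λ² - 10λ + 17 = 0:
  Δ = 10² - 4·17 = 100 - 68 = 32,  λ = (10 ± √32)/2 = (10 ± 5.6569)/2 ≈ 7.8284 or 2.1716.
  Sorted: λ_1 = 9,  λ_2 = 7.8284,  λ_3 = 2.1716  (check: sum = 19 = tr ✓).

Step 4 — unit eigenvector for λ_1 = 9: v spans the null space of (Sigma - λ_1 I), whose rows are
  r_1 = (-4, -2, -2),  r_2 = (-2, -2, -2),  r_3 = (-2, -2, -2).
  v is orthogonal to every row, so take v ∝ r_1 × r_2 = ((-2)·(-2) - (-2)·(-2), (-2)·(-2) - (-4)·(-2), (-4)·(-2) - (-2)·(-2)) = (0, -4, 4).
  Rescale (divide by 4; multiply by -1 so the first nonzero entry is positive): u = (0, 1, -1).
  ||u|| = √((0)² + (1)² + (-1)²) = √(2) ≈ 1.4142,  v_1 = u/||u|| ≈ (0, 0.7071, -0.7071) (||v_1|| = 1).

λ_1 = 9,  λ_2 = 7.8284,  λ_3 = 2.1716;  v_1 ≈ (0, 0.7071, -0.7071)


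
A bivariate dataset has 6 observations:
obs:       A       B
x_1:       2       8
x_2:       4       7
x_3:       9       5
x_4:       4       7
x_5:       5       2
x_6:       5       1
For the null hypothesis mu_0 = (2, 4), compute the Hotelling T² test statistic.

Step 1 — sample mean vector:
  mean(A) = (2 + 4 + 9 + 4 + 5 + 5) / 6 = 29/6 = 4.8333
  mean(B) = (8 + 7 + 5 + 7 + 2 + 1) / 6 = 30/6 = 5
  x̄ = (4.8333, 5),  deviation x̄ - mu_0 = (4.8333, 5) - (2, 4) = (2.8333, 1).

Step 2 — sample covariance matrix, S[i,j] = (1/(n-1)) · Σ_k (x_{k,i} - mean_i) · (x_{k,j} - mean_j), divisor n-1 = 5:
  S[A,A] = ((-2.8333)·(-2.8333) + (-0.8333)·(-0.8333) + (4.1667)·(4.1667) + (-0.8333)·(-0.8333) + (0.1667)·(0.1667) + (0.1667)·(0.1667)) / 5 = 26.8333/5 = 5.3667
  S[A,B] = ((-2.8333)·(3) + (-0.8333)·(2) + (4.1667)·(0) + (-0.8333)·(2) + (0.1667)·(-3) + (0.1667)·(-4)) / 5 = -13/5 = -2.6
  S[B,B] = ((3)·(3) + (2)·(2) + (0)·(0) + (2)·(2) + (-3)·(-3) + (-4)·(-4)) / 5 = 42/5 = 8.4
  S = [[5.3667, -2.6],
 [-2.6, 8.4]].

Step 3 — invert S. det(S) = 5.3667·8.4 - (-2.6)² = 38.32.
  S^{-1} = (1/det) · [[d, -b], [-b, a]] = [[0.2192, 0.0678],
 [0.0678, 0.14]].

Step 4 — quadratic form (x̄ - mu_0)^T · S^{-1} · (x̄ - mu_0):
  S^{-1} · (x̄ - mu_0) = (0.6889, 0.3323),
  (x̄ - mu_0)^T · [...] = (2.8333)·(0.6889) + (1)·(0.3323) = 2.2843.

Step 5 — scale by n: T² = 6 · 2.2843 = 13.7056.

T² ≈ 13.7056


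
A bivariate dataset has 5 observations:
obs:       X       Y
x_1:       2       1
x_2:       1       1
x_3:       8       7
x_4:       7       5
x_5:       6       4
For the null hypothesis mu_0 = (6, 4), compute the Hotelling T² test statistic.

Step 1 — sample mean vector:
  mean(X) = (2 + 1 + 8 + 7 + 6) / 5 = 24/5 = 4.8
  mean(Y) = (1 + 1 + 7 + 5 + 4) / 5 = 18/5 = 3.6
  x̄ = (4.8, 3.6),  deviation x̄ - mu_0 = (4.8, 3.6) - (6, 4) = (-1.2, -0.4).

Step 2 — sample covariance matrix, S[i,j] = (1/(n-1)) · Σ_k (x_{k,i} - mean_i) · (x_{k,j} - mean_j), divisor n-1 = 4:
  S[X,X] = ((-2.8)·(-2.8) + (-3.8)·(-3.8) + (3.2)·(3.2) + (2.2)·(2.2) + (1.2)·(1.2)) / 4 = 38.8/4 = 9.7
  S[X,Y] = ((-2.8)·(-2.6) + (-3.8)·(-2.6) + (3.2)·(3.4) + (2.2)·(1.4) + (1.2)·(0.4)) / 4 = 31.6/4 = 7.9
  S[Y,Y] = ((-2.6)·(-2.6) + (-2.6)·(-2.6) + (3.4)·(3.4) + (1.4)·(1.4) + (0.4)·(0.4)) / 4 = 27.2/4 = 6.8
  S = [[9.7, 7.9],
 [7.9, 6.8]].

Step 3 — invert S. det(S) = 9.7·6.8 - (7.9)² = 3.55.
  S^{-1} = (1/det) · [[d, -b], [-b, a]] = [[1.9155, -2.2254],
 [-2.2254, 2.7324]].

Step 4 — quadratic form (x̄ - mu_0)^T · S^{-1} · (x̄ - mu_0):
  S^{-1} · (x̄ - mu_0) = (-1.4085, 1.5775),
  (x̄ - mu_0)^T · [...] = (-1.2)·(-1.4085) + (-0.4)·(1.5775) = 1.0592.

Step 5 — scale by n: T² = 5 · 1.0592 = 5.2958.

T² ≈ 5.2958


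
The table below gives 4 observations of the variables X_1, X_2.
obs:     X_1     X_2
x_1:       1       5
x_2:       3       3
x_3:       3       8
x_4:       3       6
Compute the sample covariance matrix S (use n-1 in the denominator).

Step 1 — column means:
  mean(X_1) = (1 + 3 + 3 + 3) / 4 = 10/4 = 2.5
  mean(X_2) = (5 + 3 + 8 + 6) / 4 = 22/4 = 5.5

Step 2 — sample covariance S[i,j] = (1/(n-1)) · Σ_k (x_{k,i} - mean_i) · (x_{k,j} - mean_j), with n-1 = 3.
  S[X_1,X_1] = ((-1.5)·(-1.5) + (0.5)·(0.5) + (0.5)·(0.5) + (0.5)·(0.5)) / 3 = 3/3 = 1
  S[X_1,X_2] = ((-1.5)·(-0.5) + (0.5)·(-2.5) + (0.5)·(2.5) + (0.5)·(0.5)) / 3 = 1/3 = 0.3333
  S[X_2,X_2] = ((-0.5)·(-0.5) + (-2.5)·(-2.5) + (2.5)·(2.5) + (0.5)·(0.5)) / 3 = 13/3 = 4.3333

S is symmetric (S[j,i] = S[i,j]). Assembling:

S = [[1, 0.3333],
 [0.3333, 4.3333]]


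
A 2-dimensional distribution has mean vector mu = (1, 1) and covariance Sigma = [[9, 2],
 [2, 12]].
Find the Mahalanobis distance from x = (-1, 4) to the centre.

Step 1 — centre the observation: (x - mu) = (-2, 3).

Step 2 — invert Sigma. det(Sigma) = 9·12 - (2)² = 104.
  Sigma^{-1} = (1/det) · [[d, -b], [-b, a]] = [[0.1154, -0.0192],
 [-0.0192, 0.0865]].

Step 3 — form the quadratic (x - mu)^T · Sigma^{-1} · (x - mu):
  Sigma^{-1} · (x - mu) = (-0.2885, 0.2981).
  (x - mu)^T · [Sigma^{-1} · (x - mu)] = (-2)·(-0.2885) + (3)·(0.2981) = 1.4712.

Step 4 — take square root: d = √(1.4712) ≈ 1.2129.

d(x, mu) = √(1.4712) ≈ 1.2129


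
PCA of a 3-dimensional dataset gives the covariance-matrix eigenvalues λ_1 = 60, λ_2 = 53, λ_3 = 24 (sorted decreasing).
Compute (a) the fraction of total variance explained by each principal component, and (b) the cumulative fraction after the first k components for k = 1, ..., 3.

Step 1 — total variance = trace(Sigma) = Σ λ_i = 60 + 53 + 24 = 137.

Step 2 — fraction explained by component i = λ_i / Σ λ:
  PC1: 60/137 = 0.438
  PC2: 53/137 = 0.3869
  PC3: 24/137 = 0.1752

Step 3 — cumulative fraction after k components = (λ_1 + ... + λ_k) / Σ λ:
  k = 1: 60/137 = 0.438
  k = 2: (60 + 53)/137 = 113/137 = 0.8248
  k = 3: (60 + 53 + 24)/137 = 137/137 = 1

Summary (fraction, with percent):

explained: PC1 0.438 (43.8%), PC2 0.3869 (38.69%), PC3 0.1752 (17.52%);  cumulative: 0.438, 0.8248, 1


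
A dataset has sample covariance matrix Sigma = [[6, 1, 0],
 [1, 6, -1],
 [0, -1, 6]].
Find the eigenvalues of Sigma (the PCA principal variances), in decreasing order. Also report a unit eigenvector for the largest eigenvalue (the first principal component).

Step 1 — characteristic polynomial p(λ) = det(λI - Sigma) = λ³ - tr·λ² + c_1·λ - det, where tr = trace, c_1 = sum of the principal 2×2 minors, det = det(Sigma):
  tr = 6 + 6 + 6 = 18,
  c_1 = (6·6 - (1)²) + (6·6 - (0)²) + (6·6 - (-1)²) = 35 + 36 + 35 = 106,
  det = 6·(6·6 - (-1)²) - (1)·((1)·6 - (-1)·(0)) + (0)·((1)·(-1) - 6·(0)) = 6·(35) - (1)·(6) + (0)·(-1) = 204.
  So p(λ) = λ³ - 18λ² + 106λ - 204.
Step 2 — look for an integer root (rational root theorem: any rational root is an integer divisor of 204). Testing λ = 6:
  p(6) = 216 - 648 + 636 - 204 = 0  ✓
  Dividing out (λ - 6): p(λ) = (λ - 6)(λ² - 12λ + 34).
Step 3 — remaining eigenvalues from the quadratic λ² - 12λ + 34 = 0:
  Δ = 12² - 4·34 = 144 - 136 = 8,  λ = (12 ± √8)/2 = (12 ± 2.8284)/2 ≈ 7.4142 or 4.5858.
  Sorted: λ_1 = 7.4142,  λ_2 = 6,  λ_3 = 4.5858  (check: sum = 18 = tr ✓).

Step 4 — unit eigenvector for λ_1 ≈ 7.4142: v spans the null space of (Sigma - λ_1 I), whose rows are
  r_1 = (-1.4142, 1, 0),  r_2 = (1, -1.4142, -1),  r_3 = (0, -1, -1.4142).
  v is orthogonal to every row, so take v ∝ r_1 × r_2 = ((1)·(-1) - (0)·(-1.4142), (0)·(1) - (-1.4142)·(-1), (-1.4142)·(-1.4142) - (1)·(1)) ≈ (-1, -1.4142, 1).
  Rescale (multiply by -1 so the first nonzero entry is positive): u = (1, 1.4142, -1).
  ||u|| = √((1)² + (1.4142)² + (-1)²) = √(4) ≈ 2,  v_1 = u/||u|| ≈ (0.5, 0.7071, -0.5) (||v_1|| = 1).

λ_1 = 7.4142,  λ_2 = 6,  λ_3 = 4.5858;  v_1 ≈ (0.5, 0.7071, -0.5)


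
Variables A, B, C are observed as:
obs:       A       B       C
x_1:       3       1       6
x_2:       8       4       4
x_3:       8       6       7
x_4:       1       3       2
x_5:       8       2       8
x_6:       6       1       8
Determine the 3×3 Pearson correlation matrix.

Step 1 — column means:
  mean(A) = (3 + 8 + 8 + 1 + 8 + 6) / 6 = 34/6 = 5.6667
  mean(B) = (1 + 4 + 6 + 3 + 2 + 1) / 6 = 17/6 = 2.8333
  mean(C) = (6 + 4 + 7 + 2 + 8 + 8) / 6 = 35/6 = 5.8333

Step 2 — sample variances and covariances s[i,j] = (1/(n-1)) · Σ_k (x_{k,i} - mean_i) · (x_{k,j} - mean_j), with n-1 = 5:
  s[A,A] = ((-2.6667)·(-2.6667) + (2.3333)·(2.3333) + (2.3333)·(2.3333) + (-4.6667)·(-4.6667) + (2.3333)·(2.3333) + (0.3333)·(0.3333)) / 5 = 45.3333/5 = 9.0667
  s[A,B] = ((-2.6667)·(-1.8333) + (2.3333)·(1.1667) + (2.3333)·(3.1667) + (-4.6667)·(0.1667) + (2.3333)·(-0.8333) + (0.3333)·(-1.8333)) / 5 = 11.6667/5 = 2.3333
  s[A,C] = ((-2.6667)·(0.1667) + (2.3333)·(-1.8333) + (2.3333)·(1.1667) + (-4.6667)·(-3.8333) + (2.3333)·(2.1667) + (0.3333)·(2.1667)) / 5 = 21.6667/5 = 4.3333
  s[B,B] = ((-1.8333)·(-1.8333) + (1.1667)·(1.1667) + (3.1667)·(3.1667) + (0.1667)·(0.1667) + (-0.8333)·(-0.8333) + (-1.8333)·(-1.8333)) / 5 = 18.8333/5 = 3.7667
  s[B,C] = ((-1.8333)·(0.1667) + (1.1667)·(-1.8333) + (3.1667)·(1.1667) + (0.1667)·(-3.8333) + (-0.8333)·(2.1667) + (-1.8333)·(2.1667)) / 5 = -5.1667/5 = -1.0333
  s[C,C] = ((0.1667)·(0.1667) + (-1.8333)·(-1.8333) + (1.1667)·(1.1667) + (-3.8333)·(-3.8333) + (2.1667)·(2.1667) + (2.1667)·(2.1667)) / 5 = 28.8333/5 = 5.7667
  Sample standard deviations s_i = √(s[i,i]):
  s(A) = √(9.0667) = 3.0111
  s(B) = √(3.7667) = 1.9408
  s(C) = √(5.7667) = 2.4014

Step 3 — r_{ij} = s_{ij} / (s_i · s_j):
  r[A,A] = 1 (diagonal).
  r[A,B] = 2.3333 / (3.0111 · 1.9408) = 2.3333 / 5.8439 = 0.3993
  r[A,C] = 4.3333 / (3.0111 · 2.4014) = 4.3333 / 7.2308 = 0.5993
  r[B,B] = 1 (diagonal).
  r[B,C] = -1.0333 / (1.9408 · 2.4014) = -1.0333 / 4.6606 = -0.2217
  r[C,C] = 1 (diagonal).

R is symmetric with unit diagonal. Assembling:

R = [[1, 0.3993, 0.5993],
 [0.3993, 1, -0.2217],
 [0.5993, -0.2217, 1]]


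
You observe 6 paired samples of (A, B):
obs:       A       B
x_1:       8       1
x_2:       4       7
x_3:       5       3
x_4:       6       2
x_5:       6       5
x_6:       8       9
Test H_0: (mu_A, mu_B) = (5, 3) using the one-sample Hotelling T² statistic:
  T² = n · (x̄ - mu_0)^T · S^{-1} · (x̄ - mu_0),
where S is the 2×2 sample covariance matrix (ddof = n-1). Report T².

Step 1 — sample mean vector:
  mean(A) = (8 + 4 + 5 + 6 + 6 + 8) / 6 = 37/6 = 6.1667
  mean(B) = (1 + 7 + 3 + 2 + 5 + 9) / 6 = 27/6 = 4.5
  x̄ = (6.1667, 4.5),  deviation x̄ - mu_0 = (6.1667, 4.5) - (5, 3) = (1.1667, 1.5).

Step 2 — sample covariance matrix, S[i,j] = (1/(n-1)) · Σ_k (x_{k,i} - mean_i) · (x_{k,j} - mean_j), divisor n-1 = 5:
  S[A,A] = ((1.8333)·(1.8333) + (-2.1667)·(-2.1667) + (-1.1667)·(-1.1667) + (-0.1667)·(-0.1667) + (-0.1667)·(-0.1667) + (1.8333)·(1.8333)) / 5 = 12.8333/5 = 2.5667
  S[A,B] = ((1.8333)·(-3.5) + (-2.1667)·(2.5) + (-1.1667)·(-1.5) + (-0.1667)·(-2.5) + (-0.1667)·(0.5) + (1.8333)·(4.5)) / 5 = -1.5/5 = -0.3
  S[B,B] = ((-3.5)·(-3.5) + (2.5)·(2.5) + (-1.5)·(-1.5) + (-2.5)·(-2.5) + (0.5)·(0.5) + (4.5)·(4.5)) / 5 = 47.5/5 = 9.5
  S = [[2.5667, -0.3],
 [-0.3, 9.5]].

Step 3 — invert S. det(S) = 2.5667·9.5 - (-0.3)² = 24.2933.
  S^{-1} = (1/det) · [[d, -b], [-b, a]] = [[0.3911, 0.0123],
 [0.0123, 0.1057]].

Step 4 — quadratic form (x̄ - mu_0)^T · S^{-1} · (x̄ - mu_0):
  S^{-1} · (x̄ - mu_0) = (0.4748, 0.1729),
  (x̄ - mu_0)^T · [...] = (1.1667)·(0.4748) + (1.5)·(0.1729) = 0.8132.

Step 5 — scale by n: T² = 6 · 0.8132 = 4.8793.

T² ≈ 4.8793


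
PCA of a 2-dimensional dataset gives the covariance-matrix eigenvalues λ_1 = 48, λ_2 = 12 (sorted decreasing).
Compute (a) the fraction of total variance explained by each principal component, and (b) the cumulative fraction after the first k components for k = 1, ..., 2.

Step 1 — total variance = trace(Sigma) = Σ λ_i = 48 + 12 = 60.

Step 2 — fraction explained by component i = λ_i / Σ λ:
  PC1: 48/60 = 0.8
  PC2: 12/60 = 0.2

Step 3 — cumulative fraction after k components = (λ_1 + ... + λ_k) / Σ λ:
  k = 1: 48/60 = 0.8
  k = 2: (48 + 12)/60 = 60/60 = 1

Summary (fraction, with percent):

explained: PC1 0.8 (80%), PC2 0.2 (20%);  cumulative: 0.8, 1


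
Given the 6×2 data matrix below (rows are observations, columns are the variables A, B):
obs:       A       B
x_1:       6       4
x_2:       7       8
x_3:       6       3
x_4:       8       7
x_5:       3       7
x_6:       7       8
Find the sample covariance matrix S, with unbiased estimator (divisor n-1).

Step 1 — column means:
  mean(A) = (6 + 7 + 6 + 8 + 3 + 7) / 6 = 37/6 = 6.1667
  mean(B) = (4 + 8 + 3 + 7 + 7 + 8) / 6 = 37/6 = 6.1667

Step 2 — sample covariance S[i,j] = (1/(n-1)) · Σ_k (x_{k,i} - mean_i) · (x_{k,j} - mean_j), with n-1 = 5.
  S[A,A] = ((-0.1667)·(-0.1667) + (0.8333)·(0.8333) + (-0.1667)·(-0.1667) + (1.8333)·(1.8333) + (-3.1667)·(-3.1667) + (0.8333)·(0.8333)) / 5 = 14.8333/5 = 2.9667
  S[A,B] = ((-0.1667)·(-2.1667) + (0.8333)·(1.8333) + (-0.1667)·(-3.1667) + (1.8333)·(0.8333) + (-3.1667)·(0.8333) + (0.8333)·(1.8333)) / 5 = 2.8333/5 = 0.5667
  S[B,B] = ((-2.1667)·(-2.1667) + (1.8333)·(1.8333) + (-3.1667)·(-3.1667) + (0.8333)·(0.8333) + (0.8333)·(0.8333) + (1.8333)·(1.8333)) / 5 = 22.8333/5 = 4.5667

S is symmetric (S[j,i] = S[i,j]). Assembling:

S = [[2.9667, 0.5667],
 [0.5667, 4.5667]]


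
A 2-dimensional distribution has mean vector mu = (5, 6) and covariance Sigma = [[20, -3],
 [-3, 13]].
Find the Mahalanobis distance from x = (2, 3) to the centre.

Step 1 — centre the observation: (x - mu) = (-3, -3).

Step 2 — invert Sigma. det(Sigma) = 20·13 - (-3)² = 251.
  Sigma^{-1} = (1/det) · [[d, -b], [-b, a]] = [[0.0518, 0.012],
 [0.012, 0.0797]].

Step 3 — form the quadratic (x - mu)^T · Sigma^{-1} · (x - mu):
  Sigma^{-1} · (x - mu) = (-0.1912, -0.2749).
  (x - mu)^T · [Sigma^{-1} · (x - mu)] = (-3)·(-0.1912) + (-3)·(-0.2749) = 1.3984.

Step 4 — take square root: d = √(1.3984) ≈ 1.1825.

d(x, mu) = √(1.3984) ≈ 1.1825


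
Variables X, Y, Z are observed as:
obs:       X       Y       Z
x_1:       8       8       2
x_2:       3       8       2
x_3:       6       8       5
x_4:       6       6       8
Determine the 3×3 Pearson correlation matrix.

Step 1 — column means:
  mean(X) = (8 + 3 + 6 + 6) / 4 = 23/4 = 5.75
  mean(Y) = (8 + 8 + 8 + 6) / 4 = 30/4 = 7.5
  mean(Z) = (2 + 2 + 5 + 8) / 4 = 17/4 = 4.25

Step 2 — sample variances and covariances s[i,j] = (1/(n-1)) · Σ_k (x_{k,i} - mean_i) · (x_{k,j} - mean_j), with n-1 = 3:
  s[X,X] = ((2.25)·(2.25) + (-2.75)·(-2.75) + (0.25)·(0.25) + (0.25)·(0.25)) / 3 = 12.75/3 = 4.25
  s[X,Y] = ((2.25)·(0.5) + (-2.75)·(0.5) + (0.25)·(0.5) + (0.25)·(-1.5)) / 3 = -0.5/3 = -0.1667
  s[X,Z] = ((2.25)·(-2.25) + (-2.75)·(-2.25) + (0.25)·(0.75) + (0.25)·(3.75)) / 3 = 2.25/3 = 0.75
  s[Y,Y] = ((0.5)·(0.5) + (0.5)·(0.5) + (0.5)·(0.5) + (-1.5)·(-1.5)) / 3 = 3/3 = 1
  s[Y,Z] = ((0.5)·(-2.25) + (0.5)·(-2.25) + (0.5)·(0.75) + (-1.5)·(3.75)) / 3 = -7.5/3 = -2.5
  s[Z,Z] = ((-2.25)·(-2.25) + (-2.25)·(-2.25) + (0.75)·(0.75) + (3.75)·(3.75)) / 3 = 24.75/3 = 8.25
  Sample standard deviations s_i = √(s[i,i]):
  s(X) = √(4.25) = 2.0616
  s(Y) = √(1) = 1
  s(Z) = √(8.25) = 2.8723

Step 3 — r_{ij} = s_{ij} / (s_i · s_j):
  r[X,X] = 1 (diagonal).
  r[X,Y] = -0.1667 / (2.0616 · 1) = -0.1667 / 2.0616 = -0.0808
  r[X,Z] = 0.75 / (2.0616 · 2.8723) = 0.75 / 5.9214 = 0.1267
  r[Y,Y] = 1 (diagonal).
  r[Y,Z] = -2.5 / (1 · 2.8723) = -2.5 / 2.8723 = -0.8704
  r[Z,Z] = 1 (diagonal).

R is symmetric with unit diagonal. Assembling:

R = [[1, -0.0808, 0.1267],
 [-0.0808, 1, -0.8704],
 [0.1267, -0.8704, 1]]


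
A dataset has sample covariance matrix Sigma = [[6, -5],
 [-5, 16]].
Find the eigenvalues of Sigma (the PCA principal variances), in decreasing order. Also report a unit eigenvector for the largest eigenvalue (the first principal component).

Step 1 — characteristic polynomial of 2×2 Sigma:
  det(Sigma - λI) = λ² - trace · λ + det = 0.
  trace = 6 + 16 = 22, det = 6·16 - (-5)² = 71.
Step 2 — discriminant:
  Δ = trace² - 4·det = 484 - 284 = 200.
Step 3 — eigenvalues:
  λ = (trace ± √Δ)/2 = (22 ± 14.1421)/2,
  λ_1 = 18.0711,  λ_2 = 3.9289.

Step 4 — unit eigenvector for λ_1: solve (Sigma - λ_1 I)v = 0. First row:
  (6 - 18.0711)·v_x + (-5)·v_y = 0, i.e. (-12.0711)·v_x + (-5)·v_y = 0,
  so v ∝ (b, λ_1 - a) = (-5, 12.0711); multiply by -1 so the first entry is positive: u = (5, -12.0711).
  ||u|| = √((5)² + (-12.0711)²) = √(170.7107) ≈ 13.0656,
  v_1 = u/||u|| ≈ (0.3827, -0.9239) (||v_1|| = 1).

λ_1 = 18.0711,  λ_2 = 3.9289;  v_1 ≈ (0.3827, -0.9239)


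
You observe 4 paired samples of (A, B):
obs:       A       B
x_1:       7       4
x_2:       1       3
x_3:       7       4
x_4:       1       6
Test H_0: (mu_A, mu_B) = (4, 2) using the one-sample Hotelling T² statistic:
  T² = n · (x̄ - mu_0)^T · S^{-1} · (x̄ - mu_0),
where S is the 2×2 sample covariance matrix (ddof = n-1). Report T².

Step 1 — sample mean vector:
  mean(A) = (7 + 1 + 7 + 1) / 4 = 16/4 = 4
  mean(B) = (4 + 3 + 4 + 6) / 4 = 17/4 = 4.25
  x̄ = (4, 4.25),  deviation x̄ - mu_0 = (4, 4.25) - (4, 2) = (0, 2.25).

Step 2 — sample covariance matrix, S[i,j] = (1/(n-1)) · Σ_k (x_{k,i} - mean_i) · (x_{k,j} - mean_j), divisor n-1 = 3:
  S[A,A] = ((3)·(3) + (-3)·(-3) + (3)·(3) + (-3)·(-3)) / 3 = 36/3 = 12
  S[A,B] = ((3)·(-0.25) + (-3)·(-1.25) + (3)·(-0.25) + (-3)·(1.75)) / 3 = -3/3 = -1
  S[B,B] = ((-0.25)·(-0.25) + (-1.25)·(-1.25) + (-0.25)·(-0.25) + (1.75)·(1.75)) / 3 = 4.75/3 = 1.5833
  S = [[12, -1],
 [-1, 1.5833]].

Step 3 — invert S. det(S) = 12·1.5833 - (-1)² = 18.
  S^{-1} = (1/det) · [[d, -b], [-b, a]] = [[0.088, 0.0556],
 [0.0556, 0.6667]].

Step 4 — quadratic form (x̄ - mu_0)^T · S^{-1} · (x̄ - mu_0):
  S^{-1} · (x̄ - mu_0) = (0.125, 1.5),
  (x̄ - mu_0)^T · [...] = (0)·(0.125) + (2.25)·(1.5) = 3.375.

Step 5 — scale by n: T² = 4 · 3.375 = 13.5.

T² ≈ 13.5


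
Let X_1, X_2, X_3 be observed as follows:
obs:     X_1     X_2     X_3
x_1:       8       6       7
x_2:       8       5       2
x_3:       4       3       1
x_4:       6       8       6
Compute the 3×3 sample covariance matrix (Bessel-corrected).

Step 1 — column means:
  mean(X_1) = (8 + 8 + 4 + 6) / 4 = 26/4 = 6.5
  mean(X_2) = (6 + 5 + 3 + 8) / 4 = 22/4 = 5.5
  mean(X_3) = (7 + 2 + 1 + 6) / 4 = 16/4 = 4

Step 2 — sample covariance S[i,j] = (1/(n-1)) · Σ_k (x_{k,i} - mean_i) · (x_{k,j} - mean_j), with n-1 = 3.
  S[X_1,X_1] = ((1.5)·(1.5) + (1.5)·(1.5) + (-2.5)·(-2.5) + (-0.5)·(-0.5)) / 3 = 11/3 = 3.6667
  S[X_1,X_2] = ((1.5)·(0.5) + (1.5)·(-0.5) + (-2.5)·(-2.5) + (-0.5)·(2.5)) / 3 = 5/3 = 1.6667
  S[X_1,X_3] = ((1.5)·(3) + (1.5)·(-2) + (-2.5)·(-3) + (-0.5)·(2)) / 3 = 8/3 = 2.6667
  S[X_2,X_2] = ((0.5)·(0.5) + (-0.5)·(-0.5) + (-2.5)·(-2.5) + (2.5)·(2.5)) / 3 = 13/3 = 4.3333
  S[X_2,X_3] = ((0.5)·(3) + (-0.5)·(-2) + (-2.5)·(-3) + (2.5)·(2)) / 3 = 15/3 = 5
  S[X_3,X_3] = ((3)·(3) + (-2)·(-2) + (-3)·(-3) + (2)·(2)) / 3 = 26/3 = 8.6667

S is symmetric (S[j,i] = S[i,j]). Assembling:

S = [[3.6667, 1.6667, 2.6667],
 [1.6667, 4.3333, 5],
 [2.6667, 5, 8.6667]]


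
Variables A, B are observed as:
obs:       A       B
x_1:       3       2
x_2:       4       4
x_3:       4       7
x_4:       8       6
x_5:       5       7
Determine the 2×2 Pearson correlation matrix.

Step 1 — column means:
  mean(A) = (3 + 4 + 4 + 8 + 5) / 5 = 24/5 = 4.8
  mean(B) = (2 + 4 + 7 + 6 + 7) / 5 = 26/5 = 5.2

Step 2 — sample variances and covariances s[i,j] = (1/(n-1)) · Σ_k (x_{k,i} - mean_i) · (x_{k,j} - mean_j), with n-1 = 4:
  s[A,A] = ((-1.8)·(-1.8) + (-0.8)·(-0.8) + (-0.8)·(-0.8) + (3.2)·(3.2) + (0.2)·(0.2)) / 4 = 14.8/4 = 3.7
  s[A,B] = ((-1.8)·(-3.2) + (-0.8)·(-1.2) + (-0.8)·(1.8) + (3.2)·(0.8) + (0.2)·(1.8)) / 4 = 8.2/4 = 2.05
  s[B,B] = ((-3.2)·(-3.2) + (-1.2)·(-1.2) + (1.8)·(1.8) + (0.8)·(0.8) + (1.8)·(1.8)) / 4 = 18.8/4 = 4.7
  Sample standard deviations s_i = √(s[i,i]):
  s(A) = √(3.7) = 1.9235
  s(B) = √(4.7) = 2.1679

Step 3 — r_{ij} = s_{ij} / (s_i · s_j):
  r[A,A] = 1 (diagonal).
  r[A,B] = 2.05 / (1.9235 · 2.1679) = 2.05 / 4.1701 = 0.4916
  r[B,B] = 1 (diagonal).

R is symmetric with unit diagonal. Assembling:

R = [[1, 0.4916],
 [0.4916, 1]]


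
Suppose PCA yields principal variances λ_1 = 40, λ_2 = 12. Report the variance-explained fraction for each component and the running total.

Step 1 — total variance = trace(Sigma) = Σ λ_i = 40 + 12 = 52.

Step 2 — fraction explained by component i = λ_i / Σ λ:
  PC1: 40/52 = 0.7692
  PC2: 12/52 = 0.2308

Step 3 — cumulative fraction after k components = (λ_1 + ... + λ_k) / Σ λ:
  k = 1: 40/52 = 0.7692
  k = 2: (40 + 12)/52 = 52/52 = 1

Summary (fraction, with percent):

explained: PC1 0.7692 (76.92%), PC2 0.2308 (23.08%);  cumulative: 0.7692, 1


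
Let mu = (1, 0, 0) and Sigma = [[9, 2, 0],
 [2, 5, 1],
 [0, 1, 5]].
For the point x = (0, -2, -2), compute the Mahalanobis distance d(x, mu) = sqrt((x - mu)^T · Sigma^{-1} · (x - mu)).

Step 1 — centre the observation: (x - mu) = (-1, -2, -2).

Step 2 — invert Sigma (cofactor / det for 3×3, or solve directly):
  Sigma^{-1} = [[0.1224, -0.051, 0.0102],
 [-0.051, 0.2296, -0.0459],
 [0.0102, -0.0459, 0.2092]].

Step 3 — form the quadratic (x - mu)^T · Sigma^{-1} · (x - mu):
  Sigma^{-1} · (x - mu) = (-0.0408, -0.3163, -0.3367).
  (x - mu)^T · [Sigma^{-1} · (x - mu)] = (-1)·(-0.0408) + (-2)·(-0.3163) + (-2)·(-0.3367) = 1.3469.

Step 4 — take square root: d = √(1.3469) ≈ 1.1606.

d(x, mu) = √(1.3469) ≈ 1.1606


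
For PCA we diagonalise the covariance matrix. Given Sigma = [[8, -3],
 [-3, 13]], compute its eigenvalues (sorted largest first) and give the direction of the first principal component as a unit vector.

Step 1 — characteristic polynomial of 2×2 Sigma:
  det(Sigma - λI) = λ² - trace · λ + det = 0.
  trace = 8 + 13 = 21, det = 8·13 - (-3)² = 95.
Step 2 — discriminant:
  Δ = trace² - 4·det = 441 - 380 = 61.
Step 3 — eigenvalues:
  λ = (trace ± √Δ)/2 = (21 ± 7.8102)/2,
  λ_1 = 14.4051,  λ_2 = 6.5949.

Step 4 — unit eigenvector for λ_1: solve (Sigma - λ_1 I)v = 0. First row:
  (8 - 14.4051)·v_x + (-3)·v_y = 0, i.e. (-6.4051)·v_x + (-3)·v_y = 0,
  so v ∝ (b, λ_1 - a) = (-3, 6.4051); multiply by -1 so the first entry is positive: u = (3, -6.4051).
  ||u|| = √((3)² + (-6.4051)²) = √(50.0256) ≈ 7.0729,
  v_1 = u/||u|| ≈ (0.4242, -0.9056) (||v_1|| = 1).

λ_1 = 14.4051,  λ_2 = 6.5949;  v_1 ≈ (0.4242, -0.9056)


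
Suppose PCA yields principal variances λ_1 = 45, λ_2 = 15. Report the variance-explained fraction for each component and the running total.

Step 1 — total variance = trace(Sigma) = Σ λ_i = 45 + 15 = 60.

Step 2 — fraction explained by component i = λ_i / Σ λ:
  PC1: 45/60 = 0.75
  PC2: 15/60 = 0.25

Step 3 — cumulative fraction after k components = (λ_1 + ... + λ_k) / Σ λ:
  k = 1: 45/60 = 0.75
  k = 2: (45 + 15)/60 = 60/60 = 1

Summary (fraction, with percent):

explained: PC1 0.75 (75%), PC2 0.25 (25%);  cumulative: 0.75, 1


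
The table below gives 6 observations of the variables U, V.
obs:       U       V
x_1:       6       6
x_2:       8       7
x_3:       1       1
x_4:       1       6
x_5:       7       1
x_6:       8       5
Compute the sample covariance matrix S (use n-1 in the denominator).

Step 1 — column means:
  mean(U) = (6 + 8 + 1 + 1 + 7 + 8) / 6 = 31/6 = 5.1667
  mean(V) = (6 + 7 + 1 + 6 + 1 + 5) / 6 = 26/6 = 4.3333

Step 2 — sample covariance S[i,j] = (1/(n-1)) · Σ_k (x_{k,i} - mean_i) · (x_{k,j} - mean_j), with n-1 = 5.
  S[U,U] = ((0.8333)·(0.8333) + (2.8333)·(2.8333) + (-4.1667)·(-4.1667) + (-4.1667)·(-4.1667) + (1.8333)·(1.8333) + (2.8333)·(2.8333)) / 5 = 54.8333/5 = 10.9667
  S[U,V] = ((0.8333)·(1.6667) + (2.8333)·(2.6667) + (-4.1667)·(-3.3333) + (-4.1667)·(1.6667) + (1.8333)·(-3.3333) + (2.8333)·(0.6667)) / 5 = 11.6667/5 = 2.3333
  S[V,V] = ((1.6667)·(1.6667) + (2.6667)·(2.6667) + (-3.3333)·(-3.3333) + (1.6667)·(1.6667) + (-3.3333)·(-3.3333) + (0.6667)·(0.6667)) / 5 = 35.3333/5 = 7.0667

S is symmetric (S[j,i] = S[i,j]). Assembling:

S = [[10.9667, 2.3333],
 [2.3333, 7.0667]]


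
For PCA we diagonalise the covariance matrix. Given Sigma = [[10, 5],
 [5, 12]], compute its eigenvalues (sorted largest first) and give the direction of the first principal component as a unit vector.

Step 1 — characteristic polynomial of 2×2 Sigma:
  det(Sigma - λI) = λ² - trace · λ + det = 0.
  trace = 10 + 12 = 22, det = 10·12 - (5)² = 95.
Step 2 — discriminant:
  Δ = trace² - 4·det = 484 - 380 = 104.
Step 3 — eigenvalues:
  λ = (trace ± √Δ)/2 = (22 ± 10.198)/2,
  λ_1 = 16.099,  λ_2 = 5.901.

Step 4 — unit eigenvector for λ_1: solve (Sigma - λ_1 I)v = 0. First row:
  (10 - 16.099)·v_x + (5)·v_y = 0, i.e. (-6.099)·v_x + (5)·v_y = 0,
  so v ∝ (b, λ_1 - a) = (5, 6.099) = u.
  ||u|| = √((5)² + (6.099)²) = √(62.198) ≈ 7.8866,
  v_1 = u/||u|| ≈ (0.634, 0.7733) (||v_1|| = 1).

λ_1 = 16.099,  λ_2 = 5.901;  v_1 ≈ (0.634, 0.7733)


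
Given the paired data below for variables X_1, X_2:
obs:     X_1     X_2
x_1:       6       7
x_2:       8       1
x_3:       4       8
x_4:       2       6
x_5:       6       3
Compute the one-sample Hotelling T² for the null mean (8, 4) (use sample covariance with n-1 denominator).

Step 1 — sample mean vector:
  mean(X_1) = (6 + 8 + 4 + 2 + 6) / 5 = 26/5 = 5.2
  mean(X_2) = (7 + 1 + 8 + 6 + 3) / 5 = 25/5 = 5
  x̄ = (5.2, 5),  deviation x̄ - mu_0 = (5.2, 5) - (8, 4) = (-2.8, 1).

Step 2 — sample covariance matrix, S[i,j] = (1/(n-1)) · Σ_k (x_{k,i} - mean_i) · (x_{k,j} - mean_j), divisor n-1 = 4:
  S[X_1,X_1] = ((0.8)·(0.8) + (2.8)·(2.8) + (-1.2)·(-1.2) + (-3.2)·(-3.2) + (0.8)·(0.8)) / 4 = 20.8/4 = 5.2
  S[X_1,X_2] = ((0.8)·(2) + (2.8)·(-4) + (-1.2)·(3) + (-3.2)·(1) + (0.8)·(-2)) / 4 = -18/4 = -4.5
  S[X_2,X_2] = ((2)·(2) + (-4)·(-4) + (3)·(3) + (1)·(1) + (-2)·(-2)) / 4 = 34/4 = 8.5
  S = [[5.2, -4.5],
 [-4.5, 8.5]].

Step 3 — invert S. det(S) = 5.2·8.5 - (-4.5)² = 23.95.
  S^{-1} = (1/det) · [[d, -b], [-b, a]] = [[0.3549, 0.1879],
 [0.1879, 0.2171]].

Step 4 — quadratic form (x̄ - mu_0)^T · S^{-1} · (x̄ - mu_0):
  S^{-1} · (x̄ - mu_0) = (-0.8058, -0.309),
  (x̄ - mu_0)^T · [...] = (-2.8)·(-0.8058) + (1)·(-0.309) = 1.9474.

Step 5 — scale by n: T² = 5 · 1.9474 = 9.737.

T² ≈ 9.737


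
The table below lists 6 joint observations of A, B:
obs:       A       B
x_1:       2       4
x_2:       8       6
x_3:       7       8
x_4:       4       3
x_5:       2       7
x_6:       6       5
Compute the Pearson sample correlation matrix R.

Step 1 — column means:
  mean(A) = (2 + 8 + 7 + 4 + 2 + 6) / 6 = 29/6 = 4.8333
  mean(B) = (4 + 6 + 8 + 3 + 7 + 5) / 6 = 33/6 = 5.5

Step 2 — sample variances and covariances s[i,j] = (1/(n-1)) · Σ_k (x_{k,i} - mean_i) · (x_{k,j} - mean_j), with n-1 = 5:
  s[A,A] = ((-2.8333)·(-2.8333) + (3.1667)·(3.1667) + (2.1667)·(2.1667) + (-0.8333)·(-0.8333) + (-2.8333)·(-2.8333) + (1.1667)·(1.1667)) / 5 = 32.8333/5 = 6.5667
  s[A,B] = ((-2.8333)·(-1.5) + (3.1667)·(0.5) + (2.1667)·(2.5) + (-0.8333)·(-2.5) + (-2.8333)·(1.5) + (1.1667)·(-0.5)) / 5 = 8.5/5 = 1.7
  s[B,B] = ((-1.5)·(-1.5) + (0.5)·(0.5) + (2.5)·(2.5) + (-2.5)·(-2.5) + (1.5)·(1.5) + (-0.5)·(-0.5)) / 5 = 17.5/5 = 3.5
  Sample standard deviations s_i = √(s[i,i]):
  s(A) = √(6.5667) = 2.5626
  s(B) = √(3.5) = 1.8708

Step 3 — r_{ij} = s_{ij} / (s_i · s_j):
  r[A,A] = 1 (diagonal).
  r[A,B] = 1.7 / (2.5626 · 1.8708) = 1.7 / 4.7941 = 0.3546
  r[B,B] = 1 (diagonal).

R is symmetric with unit diagonal. Assembling:

R = [[1, 0.3546],
 [0.3546, 1]]


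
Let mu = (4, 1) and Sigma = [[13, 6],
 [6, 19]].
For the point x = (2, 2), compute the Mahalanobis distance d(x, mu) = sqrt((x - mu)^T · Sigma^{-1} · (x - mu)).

Step 1 — centre the observation: (x - mu) = (-2, 1).

Step 2 — invert Sigma. det(Sigma) = 13·19 - (6)² = 211.
  Sigma^{-1} = (1/det) · [[d, -b], [-b, a]] = [[0.09, -0.0284],
 [-0.0284, 0.0616]].

Step 3 — form the quadratic (x - mu)^T · Sigma^{-1} · (x - mu):
  Sigma^{-1} · (x - mu) = (-0.2085, 0.1185).
  (x - mu)^T · [Sigma^{-1} · (x - mu)] = (-2)·(-0.2085) + (1)·(0.1185) = 0.5355.

Step 4 — take square root: d = √(0.5355) ≈ 0.7318.

d(x, mu) = √(0.5355) ≈ 0.7318


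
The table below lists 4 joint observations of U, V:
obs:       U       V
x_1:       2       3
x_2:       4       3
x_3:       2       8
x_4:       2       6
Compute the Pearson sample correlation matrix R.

Step 1 — column means:
  mean(U) = (2 + 4 + 2 + 2) / 4 = 10/4 = 2.5
  mean(V) = (3 + 3 + 8 + 6) / 4 = 20/4 = 5

Step 2 — sample variances and covariances s[i,j] = (1/(n-1)) · Σ_k (x_{k,i} - mean_i) · (x_{k,j} - mean_j), with n-1 = 3:
  s[U,U] = ((-0.5)·(-0.5) + (1.5)·(1.5) + (-0.5)·(-0.5) + (-0.5)·(-0.5)) / 3 = 3/3 = 1
  s[U,V] = ((-0.5)·(-2) + (1.5)·(-2) + (-0.5)·(3) + (-0.5)·(1)) / 3 = -4/3 = -1.3333
  s[V,V] = ((-2)·(-2) + (-2)·(-2) + (3)·(3) + (1)·(1)) / 3 = 18/3 = 6
  Sample standard deviations s_i = √(s[i,i]):
  s(U) = √(1) = 1
  s(V) = √(6) = 2.4495

Step 3 — r_{ij} = s_{ij} / (s_i · s_j):
  r[U,U] = 1 (diagonal).
  r[U,V] = -1.3333 / (1 · 2.4495) = -1.3333 / 2.4495 = -0.5443
  r[V,V] = 1 (diagonal).

R is symmetric with unit diagonal. Assembling:

R = [[1, -0.5443],
 [-0.5443, 1]]


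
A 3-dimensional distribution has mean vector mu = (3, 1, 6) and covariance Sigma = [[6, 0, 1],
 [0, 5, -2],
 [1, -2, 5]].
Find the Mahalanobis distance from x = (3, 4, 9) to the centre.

Step 1 — centre the observation: (x - mu) = (0, 3, 3).

Step 2 — invert Sigma (cofactor / det for 3×3, or solve directly):
  Sigma^{-1} = [[0.1736, -0.0165, -0.0413],
 [-0.0165, 0.2397, 0.0992],
 [-0.0413, 0.0992, 0.2479]].

Step 3 — form the quadratic (x - mu)^T · Sigma^{-1} · (x - mu):
  Sigma^{-1} · (x - mu) = (-0.1736, 1.0165, 1.0413).
  (x - mu)^T · [Sigma^{-1} · (x - mu)] = (0)·(-0.1736) + (3)·(1.0165) + (3)·(1.0413) = 6.1736.

Step 4 — take square root: d = √(6.1736) ≈ 2.4847.

d(x, mu) = √(6.1736) ≈ 2.4847


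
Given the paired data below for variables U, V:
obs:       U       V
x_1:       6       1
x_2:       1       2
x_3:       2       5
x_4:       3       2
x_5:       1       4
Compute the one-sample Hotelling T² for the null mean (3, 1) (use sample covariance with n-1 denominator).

Step 1 — sample mean vector:
  mean(U) = (6 + 1 + 2 + 3 + 1) / 5 = 13/5 = 2.6
  mean(V) = (1 + 2 + 5 + 2 + 4) / 5 = 14/5 = 2.8
  x̄ = (2.6, 2.8),  deviation x̄ - mu_0 = (2.6, 2.8) - (3, 1) = (-0.4, 1.8).

Step 2 — sample covariance matrix, S[i,j] = (1/(n-1)) · Σ_k (x_{k,i} - mean_i) · (x_{k,j} - mean_j), divisor n-1 = 4:
  S[U,U] = ((3.4)·(3.4) + (-1.6)·(-1.6) + (-0.6)·(-0.6) + (0.4)·(0.4) + (-1.6)·(-1.6)) / 4 = 17.2/4 = 4.3
  S[U,V] = ((3.4)·(-1.8) + (-1.6)·(-0.8) + (-0.6)·(2.2) + (0.4)·(-0.8) + (-1.6)·(1.2)) / 4 = -8.4/4 = -2.1
  S[V,V] = ((-1.8)·(-1.8) + (-0.8)·(-0.8) + (2.2)·(2.2) + (-0.8)·(-0.8) + (1.2)·(1.2)) / 4 = 10.8/4 = 2.7
  S = [[4.3, -2.1],
 [-2.1, 2.7]].

Step 3 — invert S. det(S) = 4.3·2.7 - (-2.1)² = 7.2.
  S^{-1} = (1/det) · [[d, -b], [-b, a]] = [[0.375, 0.2917],
 [0.2917, 0.5972]].

Step 4 — quadratic form (x̄ - mu_0)^T · S^{-1} · (x̄ - mu_0):
  S^{-1} · (x̄ - mu_0) = (0.375, 0.9583),
  (x̄ - mu_0)^T · [...] = (-0.4)·(0.375) + (1.8)·(0.9583) = 1.575.

Step 5 — scale by n: T² = 5 · 1.575 = 7.875.

T² ≈ 7.875


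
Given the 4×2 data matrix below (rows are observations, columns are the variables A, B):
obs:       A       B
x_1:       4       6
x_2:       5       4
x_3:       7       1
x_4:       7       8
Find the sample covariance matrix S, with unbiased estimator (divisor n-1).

Step 1 — column means:
  mean(A) = (4 + 5 + 7 + 7) / 4 = 23/4 = 5.75
  mean(B) = (6 + 4 + 1 + 8) / 4 = 19/4 = 4.75

Step 2 — sample covariance S[i,j] = (1/(n-1)) · Σ_k (x_{k,i} - mean_i) · (x_{k,j} - mean_j), with n-1 = 3.
  S[A,A] = ((-1.75)·(-1.75) + (-0.75)·(-0.75) + (1.25)·(1.25) + (1.25)·(1.25)) / 3 = 6.75/3 = 2.25
  S[A,B] = ((-1.75)·(1.25) + (-0.75)·(-0.75) + (1.25)·(-3.75) + (1.25)·(3.25)) / 3 = -2.25/3 = -0.75
  S[B,B] = ((1.25)·(1.25) + (-0.75)·(-0.75) + (-3.75)·(-3.75) + (3.25)·(3.25)) / 3 = 26.75/3 = 8.9167

S is symmetric (S[j,i] = S[i,j]). Assembling:

S = [[2.25, -0.75],
 [-0.75, 8.9167]]


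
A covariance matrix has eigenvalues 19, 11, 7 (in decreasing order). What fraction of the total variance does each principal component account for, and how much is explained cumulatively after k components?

Step 1 — total variance = trace(Sigma) = Σ λ_i = 19 + 11 + 7 = 37.

Step 2 — fraction explained by component i = λ_i / Σ λ:
  PC1: 19/37 = 0.5135
  PC2: 11/37 = 0.2973
  PC3: 7/37 = 0.1892

Step 3 — cumulative fraction after k components = (λ_1 + ... + λ_k) / Σ λ:
  k = 1: 19/37 = 0.5135
  k = 2: (19 + 11)/37 = 30/37 = 0.8108
  k = 3: (19 + 11 + 7)/37 = 37/37 = 1

Summary (fraction, with percent):

explained: PC1 0.5135 (51.35%), PC2 0.2973 (29.73%), PC3 0.1892 (18.92%);  cumulative: 0.5135, 0.8108, 1


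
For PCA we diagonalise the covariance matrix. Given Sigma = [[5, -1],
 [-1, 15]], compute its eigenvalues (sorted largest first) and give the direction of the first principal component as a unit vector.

Step 1 — characteristic polynomial of 2×2 Sigma:
  det(Sigma - λI) = λ² - trace · λ + det = 0.
  trace = 5 + 15 = 20, det = 5·15 - (-1)² = 74.
Step 2 — discriminant:
  Δ = trace² - 4·det = 400 - 296 = 104.
Step 3 — eigenvalues:
  λ = (trace ± √Δ)/2 = (20 ± 10.198)/2,
  λ_1 = 15.099,  λ_2 = 4.901.

Step 4 — unit eigenvector for λ_1: solve (Sigma - λ_1 I)v = 0. First row:
  (5 - 15.099)·v_x + (-1)·v_y = 0, i.e. (-10.099)·v_x + (-1)·v_y = 0,
  so v ∝ (b, λ_1 - a) = (-1, 10.099); multiply by -1 so the first entry is positive: u = (1, -10.099).
  ||u|| = √((1)² + (-10.099)²) = √(102.9902) ≈ 10.1484,
  v_1 = u/||u|| ≈ (0.0985, -0.9951) (||v_1|| = 1).

λ_1 = 15.099,  λ_2 = 4.901;  v_1 ≈ (0.0985, -0.9951)


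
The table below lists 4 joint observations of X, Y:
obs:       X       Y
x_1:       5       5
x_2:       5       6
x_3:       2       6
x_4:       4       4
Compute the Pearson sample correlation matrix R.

Step 1 — column means:
  mean(X) = (5 + 5 + 2 + 4) / 4 = 16/4 = 4
  mean(Y) = (5 + 6 + 6 + 4) / 4 = 21/4 = 5.25

Step 2 — sample variances and covariances s[i,j] = (1/(n-1)) · Σ_k (x_{k,i} - mean_i) · (x_{k,j} - mean_j), with n-1 = 3:
  s[X,X] = ((1)·(1) + (1)·(1) + (-2)·(-2) + (0)·(0)) / 3 = 6/3 = 2
  s[X,Y] = ((1)·(-0.25) + (1)·(0.75) + (-2)·(0.75) + (0)·(-1.25)) / 3 = -1/3 = -0.3333
  s[Y,Y] = ((-0.25)·(-0.25) + (0.75)·(0.75) + (0.75)·(0.75) + (-1.25)·(-1.25)) / 3 = 2.75/3 = 0.9167
  Sample standard deviations s_i = √(s[i,i]):
  s(X) = √(2) = 1.4142
  s(Y) = √(0.9167) = 0.9574

Step 3 — r_{ij} = s_{ij} / (s_i · s_j):
  r[X,X] = 1 (diagonal).
  r[X,Y] = -0.3333 / (1.4142 · 0.9574) = -0.3333 / 1.354 = -0.2462
  r[Y,Y] = 1 (diagonal).

R is symmetric with unit diagonal. Assembling:

R = [[1, -0.2462],
 [-0.2462, 1]]


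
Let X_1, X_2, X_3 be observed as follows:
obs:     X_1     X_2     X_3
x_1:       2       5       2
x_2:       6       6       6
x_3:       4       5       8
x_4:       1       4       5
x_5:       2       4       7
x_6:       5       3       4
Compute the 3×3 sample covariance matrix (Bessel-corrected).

Step 1 — column means:
  mean(X_1) = (2 + 6 + 4 + 1 + 2 + 5) / 6 = 20/6 = 3.3333
  mean(X_2) = (5 + 6 + 5 + 4 + 4 + 3) / 6 = 27/6 = 4.5
  mean(X_3) = (2 + 6 + 8 + 5 + 7 + 4) / 6 = 32/6 = 5.3333

Step 2 — sample covariance S[i,j] = (1/(n-1)) · Σ_k (x_{k,i} - mean_i) · (x_{k,j} - mean_j), with n-1 = 5.
  S[X_1,X_1] = ((-1.3333)·(-1.3333) + (2.6667)·(2.6667) + (0.6667)·(0.6667) + (-2.3333)·(-2.3333) + (-1.3333)·(-1.3333) + (1.6667)·(1.6667)) / 5 = 19.3333/5 = 3.8667
  S[X_1,X_2] = ((-1.3333)·(0.5) + (2.6667)·(1.5) + (0.6667)·(0.5) + (-2.3333)·(-0.5) + (-1.3333)·(-0.5) + (1.6667)·(-1.5)) / 5 = 3/5 = 0.6
  S[X_1,X_3] = ((-1.3333)·(-3.3333) + (2.6667)·(0.6667) + (0.6667)·(2.6667) + (-2.3333)·(-0.3333) + (-1.3333)·(1.6667) + (1.6667)·(-1.3333)) / 5 = 4.3333/5 = 0.8667
  S[X_2,X_2] = ((0.5)·(0.5) + (1.5)·(1.5) + (0.5)·(0.5) + (-0.5)·(-0.5) + (-0.5)·(-0.5) + (-1.5)·(-1.5)) / 5 = 5.5/5 = 1.1
  S[X_2,X_3] = ((0.5)·(-3.3333) + (1.5)·(0.6667) + (0.5)·(2.6667) + (-0.5)·(-0.3333) + (-0.5)·(1.6667) + (-1.5)·(-1.3333)) / 5 = 2/5 = 0.4
  S[X_3,X_3] = ((-3.3333)·(-3.3333) + (0.6667)·(0.6667) + (2.6667)·(2.6667) + (-0.3333)·(-0.3333) + (1.6667)·(1.6667) + (-1.3333)·(-1.3333)) / 5 = 23.3333/5 = 4.6667

S is symmetric (S[j,i] = S[i,j]). Assembling:

S = [[3.8667, 0.6, 0.8667],
 [0.6, 1.1, 0.4],
 [0.8667, 0.4, 4.6667]]


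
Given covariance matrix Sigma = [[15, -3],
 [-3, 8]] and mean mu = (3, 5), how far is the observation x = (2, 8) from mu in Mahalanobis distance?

Step 1 — centre the observation: (x - mu) = (-1, 3).

Step 2 — invert Sigma. det(Sigma) = 15·8 - (-3)² = 111.
  Sigma^{-1} = (1/det) · [[d, -b], [-b, a]] = [[0.0721, 0.027],
 [0.027, 0.1351]].

Step 3 — form the quadratic (x - mu)^T · Sigma^{-1} · (x - mu):
  Sigma^{-1} · (x - mu) = (0.009, 0.3784).
  (x - mu)^T · [Sigma^{-1} · (x - mu)] = (-1)·(0.009) + (3)·(0.3784) = 1.1261.

Step 4 — take square root: d = √(1.1261) ≈ 1.0612.

d(x, mu) = √(1.1261) ≈ 1.0612
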